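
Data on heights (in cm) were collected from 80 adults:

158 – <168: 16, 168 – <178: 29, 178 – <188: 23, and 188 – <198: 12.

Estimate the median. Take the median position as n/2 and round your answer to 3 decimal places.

176.276

Cumulative frequencies: 16, 45, 68, 80
n = 80; position = n/2 = 40.
This falls in the class 168 – <178: L = 168, F = 16, f = 29, h = 10.
Median ≈ 168 + ((40 − 16) / 29) × 10 = 176.2759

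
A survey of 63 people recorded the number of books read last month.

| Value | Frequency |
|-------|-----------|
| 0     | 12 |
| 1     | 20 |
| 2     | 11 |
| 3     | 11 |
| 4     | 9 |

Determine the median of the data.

1

Cumulative frequencies: 12, 32, 43, 54, 63
n = 63, so the median is the value in position (n+1)/2 = 32.
Position 32 falls at value 1.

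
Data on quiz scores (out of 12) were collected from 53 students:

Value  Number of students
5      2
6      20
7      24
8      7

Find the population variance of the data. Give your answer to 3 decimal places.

Values: 5, 6, 7, 8
n = 53, Σfx = 354, mean = 6.6792
Σfx² = 2394
Σf(x − x̄)² = Σfx² − (Σfx)²/n = 2394 − 354²/53 = 29.5472
Population variance = 29.5472 / 53 = 0.5575

0.557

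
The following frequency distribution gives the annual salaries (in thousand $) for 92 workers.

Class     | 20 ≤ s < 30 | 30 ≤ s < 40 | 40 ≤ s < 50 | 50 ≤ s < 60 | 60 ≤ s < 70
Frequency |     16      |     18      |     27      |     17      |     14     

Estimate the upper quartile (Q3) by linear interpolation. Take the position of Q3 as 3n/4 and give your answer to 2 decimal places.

Cumulative frequencies: 16, 34, 61, 78, 92
n = 92; position = 3n/4 = 69.
This falls in the class 50 ≤ s < 60: L = 50, F = 61, f = 17, h = 10.
Upper quartile ≈ 50 + ((69 − 61) / 17) × 10 = 54.7059

54.71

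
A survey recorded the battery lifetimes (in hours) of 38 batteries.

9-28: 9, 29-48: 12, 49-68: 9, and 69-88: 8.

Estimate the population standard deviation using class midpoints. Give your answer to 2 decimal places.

Midpoints: 18.5, 38.5, 58.5, 78.5
n = 38, Σfm = 1783, mean = 46.9211
Σfm² = 100965.5
Σf(m − x̄)² = Σfm² − (Σfm)²/n = 100965.5 − 1783²/38 = 17305.2632
Population variance = 17305.2632 / 38 = 455.4017
Standard deviation = √455.4017 = 21.3401

21.34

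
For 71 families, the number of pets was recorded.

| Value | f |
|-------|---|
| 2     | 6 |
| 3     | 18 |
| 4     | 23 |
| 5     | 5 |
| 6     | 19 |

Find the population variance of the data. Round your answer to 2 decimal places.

1.70

Values: 2, 3, 4, 5, 6
n = 71, Σfx = 297, mean = 4.1831
Σfx² = 1363
Σf(x − x̄)² = Σfx² − (Σfx)²/n = 1363 − 297²/71 = 120.6197
Population variance = 120.6197 / 71 = 1.6989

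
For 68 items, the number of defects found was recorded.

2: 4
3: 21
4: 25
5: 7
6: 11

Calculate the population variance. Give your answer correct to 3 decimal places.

1.294

Values: 2, 3, 4, 5, 6
n = 68, Σfx = 272, mean = 4.0000
Σfx² = 1176
Σf(x − x̄)² = Σfx² − (Σfx)²/n = 1176 − 272²/68 = 88.0000
Population variance = 88.0000 / 68 = 1.2941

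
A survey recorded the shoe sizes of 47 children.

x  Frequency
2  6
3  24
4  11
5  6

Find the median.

3

Cumulative frequencies: 6, 30, 41, 47
n = 47, so the median is the value in position (n+1)/2 = 24.
Position 24 falls at value 3.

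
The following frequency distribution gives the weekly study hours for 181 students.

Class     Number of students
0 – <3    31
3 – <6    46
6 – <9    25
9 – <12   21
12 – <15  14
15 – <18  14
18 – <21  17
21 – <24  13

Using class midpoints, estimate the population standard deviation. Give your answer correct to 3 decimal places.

6.673

Midpoints: 1.5, 4.5, 7.5, 10.5, 13.5, 16.5, 19.5, 22.5
n = 181, Σfm = 1705.5, mean = 9.4227
Σfm² = 24131.25
Σf(m − x̄)² = Σfm² − (Σfm)²/n = 24131.25 − 1705.5²/181 = 8060.9171
Population variance = 8060.9171 / 181 = 44.5355
Standard deviation = √44.5355 = 6.6735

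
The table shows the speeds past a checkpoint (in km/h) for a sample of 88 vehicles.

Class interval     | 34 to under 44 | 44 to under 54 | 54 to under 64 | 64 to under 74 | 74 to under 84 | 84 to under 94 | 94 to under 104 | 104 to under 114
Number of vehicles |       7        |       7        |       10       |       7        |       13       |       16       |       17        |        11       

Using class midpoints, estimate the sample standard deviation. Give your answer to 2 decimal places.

21.56

Midpoints: 39, 49, 59, 69, 79, 89, 99, 109
n = 88, Σfm = 7022, mean = 79.7955
Σfm² = 600768
Σf(m − x̄)² = Σfm² − (Σfm)²/n = 600768 − 7022²/88 = 40444.3182
Sample variance = 40444.3182 / 87 = 464.8772
Standard deviation = √464.8772 = 21.5610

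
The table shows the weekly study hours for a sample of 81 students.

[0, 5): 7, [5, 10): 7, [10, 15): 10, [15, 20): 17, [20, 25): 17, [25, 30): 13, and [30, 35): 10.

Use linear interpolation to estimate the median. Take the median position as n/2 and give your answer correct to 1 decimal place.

19.9

Cumulative frequencies: 7, 14, 24, 41, 58, 71, 81
n = 81; position = n/2 = 40.5.
This falls in the class [15, 20): L = 15, F = 24, f = 17, h = 5.
Median ≈ 15 + ((40.5 − 24) / 17) × 5 = 19.8529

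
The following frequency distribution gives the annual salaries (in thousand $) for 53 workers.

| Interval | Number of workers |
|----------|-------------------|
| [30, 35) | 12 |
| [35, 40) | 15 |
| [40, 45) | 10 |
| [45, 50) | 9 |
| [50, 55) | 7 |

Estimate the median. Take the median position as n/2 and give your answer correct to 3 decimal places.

39.833

Cumulative frequencies: 12, 27, 37, 46, 53
n = 53; position = n/2 = 26.5.
This falls in the class [35, 40): L = 35, F = 12, f = 15, h = 5.
Median ≈ 35 + ((26.5 − 12) / 15) × 5 = 39.8333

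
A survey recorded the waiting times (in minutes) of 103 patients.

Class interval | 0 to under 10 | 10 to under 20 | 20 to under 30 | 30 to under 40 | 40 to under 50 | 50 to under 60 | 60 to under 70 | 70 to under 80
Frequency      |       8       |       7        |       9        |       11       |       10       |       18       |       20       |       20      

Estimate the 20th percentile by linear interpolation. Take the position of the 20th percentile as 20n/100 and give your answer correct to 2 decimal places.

26.22

Cumulative frequencies: 8, 15, 24, 35, 45, 63, 83, 103
n = 103; position = 20n/100 = 20.6.
This falls in the class 20 to under 30: L = 20, F = 15, f = 9, h = 10.
20th percentile ≈ 20 + ((20.6 − 15) / 9) × 10 = 26.2222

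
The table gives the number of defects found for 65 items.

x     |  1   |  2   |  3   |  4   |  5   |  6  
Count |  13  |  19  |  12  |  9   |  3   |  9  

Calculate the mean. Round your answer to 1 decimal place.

3.0

Values: 1, 2, 3, 4, 5, 6
Σfx = 13×1 + 19×2 + 12×3 + 9×4 + 3×5 + 9×6 = 192
n = Σf = 65
Mean = 192 / 65 = 2.9538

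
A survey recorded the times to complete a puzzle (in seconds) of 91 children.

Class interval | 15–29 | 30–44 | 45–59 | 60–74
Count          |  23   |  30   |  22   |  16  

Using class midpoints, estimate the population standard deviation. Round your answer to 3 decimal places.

Midpoints: 22, 37, 52, 67
n = 91, Σfm = 3832, mean = 42.1099
Σfm² = 183514
Σf(m − x̄)² = Σfm² − (Σfm)²/n = 183514 − 3832²/91 = 22148.9011
Population variance = 22148.9011 / 91 = 243.3945
Standard deviation = √243.3945 = 15.6011

15.601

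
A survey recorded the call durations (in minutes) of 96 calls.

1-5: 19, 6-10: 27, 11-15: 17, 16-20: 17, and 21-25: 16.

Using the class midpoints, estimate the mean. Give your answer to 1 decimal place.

Midpoints: 3, 8, 13, 18, 23
Σfm = 19×3 + 27×8 + 17×13 + 17×18 + 16×23 = 1168
n = Σf = 96
Mean = 1168 / 96 = 12.1667

12.2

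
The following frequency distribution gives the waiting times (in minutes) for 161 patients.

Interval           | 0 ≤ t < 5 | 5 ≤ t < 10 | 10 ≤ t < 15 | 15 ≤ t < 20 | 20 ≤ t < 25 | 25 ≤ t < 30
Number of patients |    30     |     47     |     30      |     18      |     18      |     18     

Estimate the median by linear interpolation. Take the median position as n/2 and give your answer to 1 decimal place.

10.6

Cumulative frequencies: 30, 77, 107, 125, 143, 161
n = 161; position = n/2 = 80.5.
This falls in the class 10 ≤ t < 15: L = 10, F = 77, f = 30, h = 5.
Median ≈ 10 + ((80.5 − 77) / 30) × 5 = 10.5833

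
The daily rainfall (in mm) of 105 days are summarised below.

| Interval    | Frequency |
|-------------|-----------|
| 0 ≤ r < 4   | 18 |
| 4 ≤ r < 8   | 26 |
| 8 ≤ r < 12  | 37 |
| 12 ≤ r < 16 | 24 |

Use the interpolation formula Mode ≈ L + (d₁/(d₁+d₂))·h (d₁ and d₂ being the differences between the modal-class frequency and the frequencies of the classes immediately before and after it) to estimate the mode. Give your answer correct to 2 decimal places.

9.83

Modal class: 8 ≤ r < 12 (highest frequency 37).
d₁ = 37 − 26 = 11, d₂ = 37 − 24 = 13
Mode ≈ 8 + (11/(11+13)) × 4 = 8 + 1.8333 = 9.8333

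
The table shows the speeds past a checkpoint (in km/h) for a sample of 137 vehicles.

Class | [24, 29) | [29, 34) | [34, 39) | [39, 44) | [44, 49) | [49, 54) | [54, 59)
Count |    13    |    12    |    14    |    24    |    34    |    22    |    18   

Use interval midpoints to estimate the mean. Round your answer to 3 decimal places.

43.507

Midpoints: 26.5, 31.5, 36.5, 41.5, 46.5, 51.5, 56.5
Σfm = 13×26.5 + 12×31.5 + 14×36.5 + 24×41.5 + 34×46.5 + 22×51.5 + 18×56.5 = 5960.5
n = Σf = 137
Mean = 5960.5 / 137 = 43.5073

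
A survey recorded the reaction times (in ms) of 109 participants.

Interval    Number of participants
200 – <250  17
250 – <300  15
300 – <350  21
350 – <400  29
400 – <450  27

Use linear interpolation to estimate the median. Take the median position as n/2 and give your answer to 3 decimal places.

352.586

Cumulative frequencies: 17, 32, 53, 82, 109
n = 109; position = n/2 = 54.5.
This falls in the class 350 – <400: L = 350, F = 53, f = 29, h = 50.
Median ≈ 350 + ((54.5 − 53) / 29) × 50 = 352.5862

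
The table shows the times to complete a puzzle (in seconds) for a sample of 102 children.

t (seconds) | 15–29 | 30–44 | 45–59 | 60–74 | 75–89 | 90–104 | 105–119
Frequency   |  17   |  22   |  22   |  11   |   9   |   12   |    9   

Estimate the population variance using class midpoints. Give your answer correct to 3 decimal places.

Midpoints: 22, 37, 52, 67, 82, 97, 112
n = 102, Σfm = 5979, mean = 58.6176
Σfm² = 433533
Σf(m − x̄)² = Σfm² − (Σfm)²/n = 433533 − 5979²/102 = 83058.0882
Population variance = 83058.0882 / 102 = 814.2950

814.295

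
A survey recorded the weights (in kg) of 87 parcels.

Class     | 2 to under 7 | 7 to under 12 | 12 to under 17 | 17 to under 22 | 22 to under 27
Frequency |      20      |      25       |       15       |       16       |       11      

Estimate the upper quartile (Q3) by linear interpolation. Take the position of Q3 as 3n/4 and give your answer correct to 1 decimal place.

Cumulative frequencies: 20, 45, 60, 76, 87
n = 87; position = 3n/4 = 65.25.
This falls in the class 17 to under 22: L = 17, F = 60, f = 16, h = 5.
Upper quartile ≈ 17 + ((65.25 − 60) / 16) × 5 = 18.6406

18.6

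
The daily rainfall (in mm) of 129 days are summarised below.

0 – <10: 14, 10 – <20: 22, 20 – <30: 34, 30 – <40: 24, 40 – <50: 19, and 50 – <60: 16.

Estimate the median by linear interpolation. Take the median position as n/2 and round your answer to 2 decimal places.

Cumulative frequencies: 14, 36, 70, 94, 113, 129
n = 129; position = n/2 = 64.5.
This falls in the class 20 – <30: L = 20, F = 36, f = 34, h = 10.
Median ≈ 20 + ((64.5 − 36) / 34) × 10 = 28.3824

28.38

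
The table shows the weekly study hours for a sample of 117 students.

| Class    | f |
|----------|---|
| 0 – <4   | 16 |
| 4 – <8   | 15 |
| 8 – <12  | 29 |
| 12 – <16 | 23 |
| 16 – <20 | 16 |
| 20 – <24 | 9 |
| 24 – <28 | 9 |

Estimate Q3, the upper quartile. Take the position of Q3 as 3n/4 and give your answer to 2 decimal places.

Cumulative frequencies: 16, 31, 60, 83, 99, 108, 117
n = 117; position = 3n/4 = 87.75.
This falls in the class 16 – <20: L = 16, F = 83, f = 16, h = 4.
Upper quartile ≈ 16 + ((87.75 − 83) / 16) × 4 = 17.1875

17.19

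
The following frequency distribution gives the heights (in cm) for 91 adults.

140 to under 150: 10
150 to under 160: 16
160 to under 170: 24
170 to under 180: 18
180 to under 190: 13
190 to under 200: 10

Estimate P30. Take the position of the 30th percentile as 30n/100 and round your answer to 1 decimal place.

160.5

Cumulative frequencies: 10, 26, 50, 68, 81, 91
n = 91; position = 30n/100 = 27.3.
This falls in the class 160 to under 170: L = 160, F = 26, f = 24, h = 10.
30th percentile ≈ 160 + ((27.3 − 26) / 24) × 10 = 160.5417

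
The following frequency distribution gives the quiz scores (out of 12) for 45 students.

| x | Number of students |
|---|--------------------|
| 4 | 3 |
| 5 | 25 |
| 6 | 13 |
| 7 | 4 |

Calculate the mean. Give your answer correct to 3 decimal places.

5.400

Values: 4, 5, 6, 7
Σfx = 3×4 + 25×5 + 13×6 + 4×7 = 243
n = Σf = 45
Mean = 243 / 45 = 5.4000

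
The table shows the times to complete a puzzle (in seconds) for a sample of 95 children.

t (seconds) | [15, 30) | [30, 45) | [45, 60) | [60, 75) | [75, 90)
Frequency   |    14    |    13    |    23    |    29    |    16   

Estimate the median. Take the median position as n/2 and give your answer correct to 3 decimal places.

58.370

Cumulative frequencies: 14, 27, 50, 79, 95
n = 95; position = n/2 = 47.5.
This falls in the class [45, 60): L = 45, F = 27, f = 23, h = 15.
Median ≈ 45 + ((47.5 − 27) / 23) × 15 = 58.3696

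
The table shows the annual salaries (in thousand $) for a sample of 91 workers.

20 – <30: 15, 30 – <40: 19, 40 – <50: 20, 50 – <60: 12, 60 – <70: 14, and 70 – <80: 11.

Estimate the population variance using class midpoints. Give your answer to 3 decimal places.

Midpoints: 25, 35, 45, 55, 65, 75
n = 91, Σfm = 4335, mean = 47.6374
Σfm² = 230475
Σf(m − x̄)² = Σfm² − (Σfm)²/n = 230475 − 4335²/91 = 23967.0330
Population variance = 23967.0330 / 91 = 263.3740

263.374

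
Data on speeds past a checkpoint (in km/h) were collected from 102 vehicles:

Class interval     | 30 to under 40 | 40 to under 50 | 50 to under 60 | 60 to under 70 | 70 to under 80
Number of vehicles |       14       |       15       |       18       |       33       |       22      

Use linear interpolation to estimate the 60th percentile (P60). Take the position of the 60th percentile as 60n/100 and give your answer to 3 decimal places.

64.303

Cumulative frequencies: 14, 29, 47, 80, 102
n = 102; position = 60n/100 = 61.2.
This falls in the class 60 to under 70: L = 60, F = 47, f = 33, h = 10.
60th percentile ≈ 60 + ((61.2 − 47) / 33) × 10 = 64.3030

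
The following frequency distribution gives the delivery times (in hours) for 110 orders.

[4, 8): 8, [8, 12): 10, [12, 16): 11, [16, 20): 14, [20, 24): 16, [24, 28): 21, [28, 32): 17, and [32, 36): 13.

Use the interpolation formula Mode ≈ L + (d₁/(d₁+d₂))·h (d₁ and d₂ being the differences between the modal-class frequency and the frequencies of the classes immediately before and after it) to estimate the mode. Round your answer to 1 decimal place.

Modal class: [24, 28) (highest frequency 21).
d₁ = 21 − 16 = 5, d₂ = 21 − 17 = 4
Mode ≈ 24 + (5/(5+4)) × 4 = 24 + 2.2222 = 26.2222

26.2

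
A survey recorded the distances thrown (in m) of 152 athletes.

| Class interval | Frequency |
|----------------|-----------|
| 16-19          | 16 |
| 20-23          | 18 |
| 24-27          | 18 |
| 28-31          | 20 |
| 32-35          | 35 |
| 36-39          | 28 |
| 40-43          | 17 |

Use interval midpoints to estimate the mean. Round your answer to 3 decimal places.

Midpoints: 17.5, 21.5, 25.5, 29.5, 33.5, 37.5, 41.5
Σfm = 16×17.5 + 18×21.5 + 18×25.5 + 20×29.5 + 35×33.5 + 28×37.5 + 17×41.5 = 4644
n = Σf = 152
Mean = 4644 / 152 = 30.5526

30.553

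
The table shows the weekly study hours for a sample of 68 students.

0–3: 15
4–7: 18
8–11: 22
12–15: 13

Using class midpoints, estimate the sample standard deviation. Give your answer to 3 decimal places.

Midpoints: 1.5, 5.5, 9.5, 13.5
n = 68, Σfm = 506, mean = 7.4412
Σfm² = 4933
Σf(m − x̄)² = Σfm² − (Σfm)²/n = 4933 − 506²/68 = 1167.7647
Sample variance = 1167.7647 / 67 = 17.4293
Standard deviation = √17.4293 = 4.1748

4.175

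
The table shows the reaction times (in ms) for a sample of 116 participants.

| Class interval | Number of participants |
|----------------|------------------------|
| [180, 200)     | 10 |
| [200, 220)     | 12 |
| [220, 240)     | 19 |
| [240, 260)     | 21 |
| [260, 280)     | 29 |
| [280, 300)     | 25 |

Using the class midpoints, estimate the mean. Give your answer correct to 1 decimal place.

251.0

Midpoints: 190, 210, 230, 250, 270, 290
Σfm = 10×190 + 12×210 + 19×230 + 21×250 + 29×270 + 25×290 = 29120
n = Σf = 116
Mean = 29120 / 116 = 251.0345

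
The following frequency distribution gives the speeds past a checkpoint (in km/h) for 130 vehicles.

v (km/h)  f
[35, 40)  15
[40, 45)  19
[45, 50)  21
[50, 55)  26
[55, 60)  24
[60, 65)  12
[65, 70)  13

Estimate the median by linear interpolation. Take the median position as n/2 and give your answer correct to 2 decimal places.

Cumulative frequencies: 15, 34, 55, 81, 105, 117, 130
n = 130; position = n/2 = 65.
This falls in the class [50, 55): L = 50, F = 55, f = 26, h = 5.
Median ≈ 50 + ((65 − 55) / 26) × 5 = 51.9231

51.92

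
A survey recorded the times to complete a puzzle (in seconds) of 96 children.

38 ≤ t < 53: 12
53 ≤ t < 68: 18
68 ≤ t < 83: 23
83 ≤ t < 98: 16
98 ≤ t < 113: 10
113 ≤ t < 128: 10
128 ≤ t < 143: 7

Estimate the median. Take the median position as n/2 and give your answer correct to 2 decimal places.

79.74

Cumulative frequencies: 12, 30, 53, 69, 79, 89, 96
n = 96; position = n/2 = 48.
This falls in the class 68 ≤ t < 83: L = 68, F = 30, f = 23, h = 15.
Median ≈ 68 + ((48 − 30) / 23) × 15 = 79.7391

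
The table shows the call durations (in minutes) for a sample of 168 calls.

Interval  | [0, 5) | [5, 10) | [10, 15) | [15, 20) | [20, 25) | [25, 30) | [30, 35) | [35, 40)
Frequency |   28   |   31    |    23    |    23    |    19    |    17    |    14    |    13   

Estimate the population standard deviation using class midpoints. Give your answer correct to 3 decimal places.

Midpoints: 2.5, 7.5, 12.5, 17.5, 22.5, 27.5, 32.5, 37.5
n = 168, Σfm = 2830, mean = 16.8452
Σfm² = 68100
Σf(m − x̄)² = Σfm² − (Σfm)²/n = 68100 − 2830²/168 = 20427.9762
Population variance = 20427.9762 / 168 = 121.5951
Standard deviation = √121.5951 = 11.0270

11.027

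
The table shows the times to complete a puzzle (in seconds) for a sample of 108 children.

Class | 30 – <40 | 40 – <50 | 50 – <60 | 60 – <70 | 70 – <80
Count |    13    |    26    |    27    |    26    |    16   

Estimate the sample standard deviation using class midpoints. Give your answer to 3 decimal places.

12.518

Midpoints: 35, 45, 55, 65, 75
n = 108, Σfm = 6000, mean = 55.5556
Σfm² = 350100
Σf(m − x̄)² = Σfm² − (Σfm)²/n = 350100 − 6000²/108 = 16766.6667
Sample variance = 16766.6667 / 107 = 156.6978
Standard deviation = √156.6978 = 12.5179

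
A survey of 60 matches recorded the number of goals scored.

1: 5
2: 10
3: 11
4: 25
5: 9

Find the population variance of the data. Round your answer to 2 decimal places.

1.37

Values: 1, 2, 3, 4, 5
n = 60, Σfx = 203, mean = 3.3833
Σfx² = 769
Σf(x − x̄)² = Σfx² − (Σfx)²/n = 769 − 203²/60 = 82.1833
Population variance = 82.1833 / 60 = 1.3697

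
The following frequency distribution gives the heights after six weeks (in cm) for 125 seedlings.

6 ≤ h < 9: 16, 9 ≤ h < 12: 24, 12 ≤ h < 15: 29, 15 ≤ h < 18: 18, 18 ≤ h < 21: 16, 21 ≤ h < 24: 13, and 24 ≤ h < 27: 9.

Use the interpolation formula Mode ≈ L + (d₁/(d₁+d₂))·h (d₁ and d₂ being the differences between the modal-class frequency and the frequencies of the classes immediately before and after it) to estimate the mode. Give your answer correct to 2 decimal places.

Modal class: 12 ≤ h < 15 (highest frequency 29).
d₁ = 29 − 24 = 5, d₂ = 29 − 18 = 11
Mode ≈ 12 + (5/(5+11)) × 3 = 12 + 0.9375 = 12.9375

12.94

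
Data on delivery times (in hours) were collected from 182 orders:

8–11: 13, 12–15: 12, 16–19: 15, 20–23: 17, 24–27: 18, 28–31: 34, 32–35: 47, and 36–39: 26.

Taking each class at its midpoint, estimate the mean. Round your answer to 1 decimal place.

Midpoints: 9.5, 13.5, 17.5, 21.5, 25.5, 29.5, 33.5, 37.5
Σfm = 13×9.5 + 12×13.5 + 15×17.5 + 17×21.5 + 18×25.5 + 34×29.5 + 47×33.5 + 26×37.5 = 4925
n = Σf = 182
Mean = 4925 / 182 = 27.0604

27.1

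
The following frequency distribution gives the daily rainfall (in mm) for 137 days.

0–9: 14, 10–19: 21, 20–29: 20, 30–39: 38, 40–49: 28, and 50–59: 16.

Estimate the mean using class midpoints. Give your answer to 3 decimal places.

31.288

Midpoints: 4.5, 14.5, 24.5, 34.5, 44.5, 54.5
Σfm = 14×4.5 + 21×14.5 + 20×24.5 + 38×34.5 + 28×44.5 + 16×54.5 = 4286.5
n = Σf = 137
Mean = 4286.5 / 137 = 31.2883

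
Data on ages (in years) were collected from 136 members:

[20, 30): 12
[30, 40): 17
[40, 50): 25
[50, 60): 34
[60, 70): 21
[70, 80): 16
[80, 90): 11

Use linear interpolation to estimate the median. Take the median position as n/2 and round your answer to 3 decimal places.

Cumulative frequencies: 12, 29, 54, 88, 109, 125, 136
n = 136; position = n/2 = 68.
This falls in the class [50, 60): L = 50, F = 54, f = 34, h = 10.
Median ≈ 50 + ((68 − 54) / 34) × 10 = 54.1176

54.118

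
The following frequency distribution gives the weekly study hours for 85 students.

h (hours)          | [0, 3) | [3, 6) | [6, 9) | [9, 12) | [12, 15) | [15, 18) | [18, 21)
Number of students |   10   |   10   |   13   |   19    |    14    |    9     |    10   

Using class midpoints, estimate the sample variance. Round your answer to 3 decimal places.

Midpoints: 1.5, 4.5, 7.5, 10.5, 13.5, 16.5, 19.5
n = 85, Σfm = 889.5, mean = 10.4647
Σfm² = 11855.25
Σf(m − x̄)² = Σfm² − (Σfm)²/n = 11855.25 − 889.5²/85 = 2546.8941
Sample variance = 2546.8941 / 84 = 30.3202

30.320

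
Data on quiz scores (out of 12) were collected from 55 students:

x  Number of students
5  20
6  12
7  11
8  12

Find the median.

Cumulative frequencies: 20, 32, 43, 55
n = 55, so the median is the value in position (n+1)/2 = 28.
Position 28 falls at value 6.

6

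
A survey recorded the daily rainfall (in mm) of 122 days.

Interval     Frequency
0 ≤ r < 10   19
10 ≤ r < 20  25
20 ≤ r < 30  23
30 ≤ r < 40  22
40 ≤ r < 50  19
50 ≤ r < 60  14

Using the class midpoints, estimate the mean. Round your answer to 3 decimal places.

Midpoints: 5, 15, 25, 35, 45, 55
Σfm = 19×5 + 25×15 + 23×25 + 22×35 + 19×45 + 14×55 = 3440
n = Σf = 122
Mean = 3440 / 122 = 28.1967

28.197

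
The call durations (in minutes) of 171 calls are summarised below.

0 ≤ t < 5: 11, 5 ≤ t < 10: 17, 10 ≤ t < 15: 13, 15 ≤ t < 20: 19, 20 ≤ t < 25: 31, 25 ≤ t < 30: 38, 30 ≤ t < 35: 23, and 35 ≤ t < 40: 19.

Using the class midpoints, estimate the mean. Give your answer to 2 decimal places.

22.53

Midpoints: 2.5, 7.5, 12.5, 17.5, 22.5, 27.5, 32.5, 37.5
Σfm = 11×2.5 + 17×7.5 + 13×12.5 + 19×17.5 + 31×22.5 + 38×27.5 + 23×32.5 + 19×37.5 = 3852.5
n = Σf = 171
Mean = 3852.5 / 171 = 22.5292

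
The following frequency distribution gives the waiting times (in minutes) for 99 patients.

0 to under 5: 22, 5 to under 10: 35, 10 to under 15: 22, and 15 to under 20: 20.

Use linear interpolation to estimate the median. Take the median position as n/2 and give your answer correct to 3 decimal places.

Cumulative frequencies: 22, 57, 79, 99
n = 99; position = n/2 = 49.5.
This falls in the class 5 to under 10: L = 5, F = 22, f = 35, h = 5.
Median ≈ 5 + ((49.5 − 22) / 35) × 5 = 8.9286

8.929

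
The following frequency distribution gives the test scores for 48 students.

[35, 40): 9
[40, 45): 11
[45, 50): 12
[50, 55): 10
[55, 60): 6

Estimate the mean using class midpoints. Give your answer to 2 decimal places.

Midpoints: 37.5, 42.5, 47.5, 52.5, 57.5
Σfm = 9×37.5 + 11×42.5 + 12×47.5 + 10×52.5 + 6×57.5 = 2245
n = Σf = 48
Mean = 2245 / 48 = 46.7708

46.77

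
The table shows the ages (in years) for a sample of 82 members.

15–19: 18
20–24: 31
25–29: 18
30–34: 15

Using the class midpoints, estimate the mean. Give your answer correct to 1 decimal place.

23.8

Midpoints: 17, 22, 27, 32
Σfm = 18×17 + 31×22 + 18×27 + 15×32 = 1954
n = Σf = 82
Mean = 1954 / 82 = 23.8293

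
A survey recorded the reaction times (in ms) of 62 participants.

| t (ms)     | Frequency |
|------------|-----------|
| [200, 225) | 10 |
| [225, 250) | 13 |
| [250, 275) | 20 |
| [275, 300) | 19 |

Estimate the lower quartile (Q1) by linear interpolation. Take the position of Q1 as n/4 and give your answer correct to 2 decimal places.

235.58

Cumulative frequencies: 10, 23, 43, 62
n = 62; position = n/4 = 15.5.
This falls in the class [225, 250): L = 225, F = 10, f = 13, h = 25.
Lower quartile ≈ 225 + ((15.5 − 10) / 13) × 25 = 235.5769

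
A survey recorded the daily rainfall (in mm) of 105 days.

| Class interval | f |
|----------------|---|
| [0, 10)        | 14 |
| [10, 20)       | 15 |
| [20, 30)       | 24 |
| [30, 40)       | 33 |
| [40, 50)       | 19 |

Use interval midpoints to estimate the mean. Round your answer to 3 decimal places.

27.667

Midpoints: 5, 15, 25, 35, 45
Σfm = 14×5 + 15×15 + 24×25 + 33×35 + 19×45 = 2905
n = Σf = 105
Mean = 2905 / 105 = 27.6667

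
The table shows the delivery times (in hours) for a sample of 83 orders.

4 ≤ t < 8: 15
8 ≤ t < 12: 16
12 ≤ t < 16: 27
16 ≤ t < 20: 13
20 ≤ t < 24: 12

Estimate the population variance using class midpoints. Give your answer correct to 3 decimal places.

26.222

Midpoints: 6, 10, 14, 18, 22
n = 83, Σfm = 1126, mean = 13.5663
Σfm² = 17452
Σf(m − x̄)² = Σfm² − (Σfm)²/n = 17452 − 1126²/83 = 2176.3855
Population variance = 2176.3855 / 83 = 26.2215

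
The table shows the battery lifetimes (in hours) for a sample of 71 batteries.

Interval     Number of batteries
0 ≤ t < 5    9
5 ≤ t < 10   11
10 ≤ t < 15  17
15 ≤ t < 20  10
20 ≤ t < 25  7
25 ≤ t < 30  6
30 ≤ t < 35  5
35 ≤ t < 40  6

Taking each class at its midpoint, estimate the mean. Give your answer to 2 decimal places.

Midpoints: 2.5, 7.5, 12.5, 17.5, 22.5, 27.5, 32.5, 37.5
Σfm = 9×2.5 + 11×7.5 + 17×12.5 + 10×17.5 + 7×22.5 + 6×27.5 + 5×32.5 + 6×37.5 = 1202.5
n = Σf = 71
Mean = 1202.5 / 71 = 16.9366

16.94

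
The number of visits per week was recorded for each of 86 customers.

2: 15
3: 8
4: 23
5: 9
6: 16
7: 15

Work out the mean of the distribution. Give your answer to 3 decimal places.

Values: 2, 3, 4, 5, 6, 7
Σfx = 15×2 + 8×3 + 23×4 + 9×5 + 16×6 + 15×7 = 392
n = Σf = 86
Mean = 392 / 86 = 4.5581

4.558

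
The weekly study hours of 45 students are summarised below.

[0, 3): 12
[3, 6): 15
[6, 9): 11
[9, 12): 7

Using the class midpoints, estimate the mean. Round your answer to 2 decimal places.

5.37

Midpoints: 1.5, 4.5, 7.5, 10.5
Σfm = 12×1.5 + 15×4.5 + 11×7.5 + 7×10.5 = 241.5
n = Σf = 45
Mean = 241.5 / 45 = 5.3667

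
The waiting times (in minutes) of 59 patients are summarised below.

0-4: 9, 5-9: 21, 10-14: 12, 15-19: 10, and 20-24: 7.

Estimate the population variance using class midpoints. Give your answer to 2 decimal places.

Midpoints: 2, 7, 12, 17, 22
n = 59, Σfm = 633, mean = 10.7288
Σfm² = 9071
Σf(m − x̄)² = Σfm² − (Σfm)²/n = 9071 − 633²/59 = 2279.6610
Population variance = 2279.6610 / 59 = 38.6383

38.64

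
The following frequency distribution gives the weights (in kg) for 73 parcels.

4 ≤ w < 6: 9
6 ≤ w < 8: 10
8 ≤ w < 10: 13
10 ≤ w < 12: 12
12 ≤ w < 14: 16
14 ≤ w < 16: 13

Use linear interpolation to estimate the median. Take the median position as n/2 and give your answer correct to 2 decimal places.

Cumulative frequencies: 9, 19, 32, 44, 60, 73
n = 73; position = n/2 = 36.5.
This falls in the class 10 ≤ w < 12: L = 10, F = 32, f = 12, h = 2.
Median ≈ 10 + ((36.5 − 32) / 12) × 2 = 10.7500

10.75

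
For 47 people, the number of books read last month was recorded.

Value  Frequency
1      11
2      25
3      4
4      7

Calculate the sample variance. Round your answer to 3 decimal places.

0.912

Values: 1, 2, 3, 4
n = 47, Σfx = 101, mean = 2.1489
Σfx² = 259
Σf(x − x̄)² = Σfx² − (Σfx)²/n = 259 − 101²/47 = 41.9574
Sample variance = 41.9574 / 46 = 0.9121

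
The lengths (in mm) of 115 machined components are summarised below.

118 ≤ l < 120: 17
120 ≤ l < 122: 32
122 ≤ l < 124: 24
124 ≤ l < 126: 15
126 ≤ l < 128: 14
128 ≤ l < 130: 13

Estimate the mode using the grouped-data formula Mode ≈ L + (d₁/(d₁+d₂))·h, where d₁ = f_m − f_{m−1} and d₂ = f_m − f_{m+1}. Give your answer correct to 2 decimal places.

121.30

Modal class: 120 ≤ l < 122 (highest frequency 32).
d₁ = 32 − 17 = 15, d₂ = 32 − 24 = 8
Mode ≈ 120 + (15/(15+8)) × 2 = 120 + 1.3043 = 121.3043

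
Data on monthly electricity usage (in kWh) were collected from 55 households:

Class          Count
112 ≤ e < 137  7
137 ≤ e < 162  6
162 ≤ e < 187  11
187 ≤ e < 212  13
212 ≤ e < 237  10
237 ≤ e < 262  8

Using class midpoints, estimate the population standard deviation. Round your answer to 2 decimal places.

39.04

Midpoints: 124.5, 149.5, 174.5, 199.5, 224.5, 249.5
n = 55, Σfm = 10522.5, mean = 191.3182
Σfm² = 2096963.75
Σf(m − x̄)² = Σfm² − (Σfm)²/n = 2096963.75 − 10522.5²/55 = 83818.1818
Population variance = 83818.1818 / 55 = 1523.9669
Standard deviation = √1523.9669 = 39.0380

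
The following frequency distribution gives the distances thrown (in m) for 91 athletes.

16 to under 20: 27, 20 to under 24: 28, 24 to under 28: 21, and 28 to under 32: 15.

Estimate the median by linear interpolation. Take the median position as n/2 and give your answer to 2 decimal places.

22.64

Cumulative frequencies: 27, 55, 76, 91
n = 91; position = n/2 = 45.5.
This falls in the class 20 to under 24: L = 20, F = 27, f = 28, h = 4.
Median ≈ 20 + ((45.5 − 27) / 28) × 4 = 22.6429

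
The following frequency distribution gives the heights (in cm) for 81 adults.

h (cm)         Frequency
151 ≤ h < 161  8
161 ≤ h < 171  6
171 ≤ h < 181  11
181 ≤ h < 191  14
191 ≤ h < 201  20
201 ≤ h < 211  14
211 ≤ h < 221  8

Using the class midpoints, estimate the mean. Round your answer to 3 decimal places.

Midpoints: 156, 166, 176, 186, 196, 206, 216
Σfm = 8×156 + 6×166 + 11×176 + 14×186 + 20×196 + 14×206 + 8×216 = 15316
n = Σf = 81
Mean = 15316 / 81 = 189.0864

189.086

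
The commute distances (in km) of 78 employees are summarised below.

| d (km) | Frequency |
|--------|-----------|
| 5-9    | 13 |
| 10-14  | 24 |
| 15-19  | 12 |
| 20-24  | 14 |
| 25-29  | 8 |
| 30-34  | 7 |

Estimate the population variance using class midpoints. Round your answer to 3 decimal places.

Midpoints: 7, 12, 17, 22, 27, 32
n = 78, Σfm = 1331, mean = 17.0641
Σfm² = 27337
Σf(m − x̄)² = Σfm² − (Σfm)²/n = 27337 − 1331²/78 = 4624.6795
Population variance = 4624.6795 / 78 = 59.2908

59.291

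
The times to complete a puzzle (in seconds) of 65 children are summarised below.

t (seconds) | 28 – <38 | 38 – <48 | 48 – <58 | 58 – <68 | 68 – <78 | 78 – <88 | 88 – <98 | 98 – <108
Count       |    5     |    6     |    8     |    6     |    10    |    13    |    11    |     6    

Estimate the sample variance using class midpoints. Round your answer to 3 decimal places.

441.010

Midpoints: 33, 43, 53, 63, 73, 83, 93, 103
n = 65, Σfm = 4675, mean = 71.9231
Σfm² = 364465
Σf(m − x̄)² = Σfm² − (Σfm)²/n = 364465 − 4675²/65 = 28224.6154
Sample variance = 28224.6154 / 64 = 441.0096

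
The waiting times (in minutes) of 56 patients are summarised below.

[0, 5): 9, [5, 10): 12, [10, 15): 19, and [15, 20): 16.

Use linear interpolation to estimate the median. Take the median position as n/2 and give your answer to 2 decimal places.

Cumulative frequencies: 9, 21, 40, 56
n = 56; position = n/2 = 28.
This falls in the class [10, 15): L = 10, F = 21, f = 19, h = 5.
Median ≈ 10 + ((28 − 21) / 19) × 5 = 11.8421

11.84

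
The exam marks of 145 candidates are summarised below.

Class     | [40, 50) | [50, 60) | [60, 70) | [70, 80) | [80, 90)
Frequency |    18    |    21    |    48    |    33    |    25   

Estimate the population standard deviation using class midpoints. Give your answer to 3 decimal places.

12.355

Midpoints: 45, 55, 65, 75, 85
n = 145, Σfm = 9685, mean = 66.7931
Σfm² = 669025
Σf(m − x̄)² = Σfm² − (Σfm)²/n = 669025 − 9685²/145 = 22133.7931
Population variance = 22133.7931 / 145 = 152.6468
Standard deviation = √152.6468 = 12.3550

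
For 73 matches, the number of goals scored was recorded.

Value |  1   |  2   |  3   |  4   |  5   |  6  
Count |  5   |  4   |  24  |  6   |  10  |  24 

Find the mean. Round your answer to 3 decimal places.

4.151

Values: 1, 2, 3, 4, 5, 6
Σfx = 5×1 + 4×2 + 24×3 + 6×4 + 10×5 + 24×6 = 303
n = Σf = 73
Mean = 303 / 73 = 4.1507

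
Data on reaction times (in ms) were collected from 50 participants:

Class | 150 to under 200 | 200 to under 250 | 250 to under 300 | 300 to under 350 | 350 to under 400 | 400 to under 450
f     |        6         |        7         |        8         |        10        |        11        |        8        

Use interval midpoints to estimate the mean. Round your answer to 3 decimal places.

312.000

Midpoints: 175, 225, 275, 325, 375, 425
Σfm = 6×175 + 7×225 + 8×275 + 10×325 + 11×375 + 8×425 = 15600
n = Σf = 50
Mean = 15600 / 50 = 312.0000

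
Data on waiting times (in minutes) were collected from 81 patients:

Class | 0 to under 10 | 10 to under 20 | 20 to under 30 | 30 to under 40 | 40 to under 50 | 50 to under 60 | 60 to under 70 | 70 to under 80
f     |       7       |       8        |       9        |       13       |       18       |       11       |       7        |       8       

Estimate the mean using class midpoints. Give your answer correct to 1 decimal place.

Midpoints: 5, 15, 25, 35, 45, 55, 65, 75
Σfm = 7×5 + 8×15 + 9×25 + 13×35 + 18×45 + 11×55 + 7×65 + 8×75 = 3305
n = Σf = 81
Mean = 3305 / 81 = 40.8025

40.8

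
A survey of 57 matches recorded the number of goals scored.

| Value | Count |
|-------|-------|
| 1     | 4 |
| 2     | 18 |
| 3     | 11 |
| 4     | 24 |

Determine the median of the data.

Cumulative frequencies: 4, 22, 33, 57
n = 57, so the median is the value in position (n+1)/2 = 29.
Position 29 falls at value 3.

3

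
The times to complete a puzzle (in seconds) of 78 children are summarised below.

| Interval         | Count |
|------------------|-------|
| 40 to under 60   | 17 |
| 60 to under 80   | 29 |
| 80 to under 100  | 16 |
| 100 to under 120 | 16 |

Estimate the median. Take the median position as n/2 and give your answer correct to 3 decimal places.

Cumulative frequencies: 17, 46, 62, 78
n = 78; position = n/2 = 39.
This falls in the class 60 to under 80: L = 60, F = 17, f = 29, h = 20.
Median ≈ 60 + ((39 − 17) / 29) × 20 = 75.1724

75.172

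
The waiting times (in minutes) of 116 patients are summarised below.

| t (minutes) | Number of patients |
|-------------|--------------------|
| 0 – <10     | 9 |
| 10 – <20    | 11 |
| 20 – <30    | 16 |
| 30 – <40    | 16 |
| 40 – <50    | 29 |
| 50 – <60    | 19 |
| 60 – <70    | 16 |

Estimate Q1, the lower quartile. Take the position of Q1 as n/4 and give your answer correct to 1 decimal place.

Cumulative frequencies: 9, 20, 36, 52, 81, 100, 116
n = 116; position = n/4 = 29.
This falls in the class 20 – <30: L = 20, F = 20, f = 16, h = 10.
Lower quartile ≈ 20 + ((29 − 20) / 16) × 10 = 25.6250

25.6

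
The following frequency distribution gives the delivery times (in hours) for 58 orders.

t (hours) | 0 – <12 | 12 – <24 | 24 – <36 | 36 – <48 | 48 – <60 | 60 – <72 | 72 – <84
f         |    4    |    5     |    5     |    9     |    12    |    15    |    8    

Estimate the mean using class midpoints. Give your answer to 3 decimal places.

50.069

Midpoints: 6, 18, 30, 42, 54, 66, 78
Σfm = 4×6 + 5×18 + 5×30 + 9×42 + 12×54 + 15×66 + 8×78 = 2904
n = Σf = 58
Mean = 2904 / 58 = 50.0690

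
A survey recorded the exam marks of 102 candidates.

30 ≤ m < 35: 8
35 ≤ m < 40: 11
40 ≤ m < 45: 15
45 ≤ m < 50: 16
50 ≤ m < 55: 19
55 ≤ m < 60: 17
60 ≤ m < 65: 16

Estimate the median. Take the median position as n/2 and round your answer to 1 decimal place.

50.3

Cumulative frequencies: 8, 19, 34, 50, 69, 86, 102
n = 102; position = n/2 = 51.
This falls in the class 50 ≤ m < 55: L = 50, F = 50, f = 19, h = 5.
Median ≈ 50 + ((51 − 50) / 19) × 5 = 50.2632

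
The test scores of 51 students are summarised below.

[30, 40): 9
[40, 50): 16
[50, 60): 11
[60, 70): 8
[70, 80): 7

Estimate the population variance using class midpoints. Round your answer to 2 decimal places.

Midpoints: 35, 45, 55, 65, 75
n = 51, Σfm = 2685, mean = 52.6471
Σfm² = 149875
Σf(m − x̄)² = Σfm² − (Σfm)²/n = 149875 − 2685²/51 = 8517.6471
Population variance = 8517.6471 / 51 = 167.0127

167.01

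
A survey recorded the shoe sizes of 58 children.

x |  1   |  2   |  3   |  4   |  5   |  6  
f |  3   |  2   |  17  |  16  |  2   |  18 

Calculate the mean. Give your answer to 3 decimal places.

4.138

Values: 1, 2, 3, 4, 5, 6
Σfx = 3×1 + 2×2 + 17×3 + 16×4 + 2×5 + 18×6 = 240
n = Σf = 58
Mean = 240 / 58 = 4.1379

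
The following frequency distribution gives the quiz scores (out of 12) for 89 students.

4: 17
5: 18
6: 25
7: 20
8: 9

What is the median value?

Cumulative frequencies: 17, 35, 60, 80, 89
n = 89, so the median is the value in position (n+1)/2 = 45.
Position 45 falls at value 6.

6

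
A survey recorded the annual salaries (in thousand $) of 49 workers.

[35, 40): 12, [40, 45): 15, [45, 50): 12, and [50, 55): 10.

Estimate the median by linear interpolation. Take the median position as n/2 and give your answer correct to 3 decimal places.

44.167

Cumulative frequencies: 12, 27, 39, 49
n = 49; position = n/2 = 24.5.
This falls in the class [40, 45): L = 40, F = 12, f = 15, h = 5.
Median ≈ 40 + ((24.5 − 12) / 15) × 5 = 44.1667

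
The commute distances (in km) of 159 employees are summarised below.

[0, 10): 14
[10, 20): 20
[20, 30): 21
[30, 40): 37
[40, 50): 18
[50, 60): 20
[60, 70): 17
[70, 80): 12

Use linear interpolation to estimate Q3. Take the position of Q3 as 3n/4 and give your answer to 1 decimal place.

Cumulative frequencies: 14, 34, 55, 92, 110, 130, 147, 159
n = 159; position = 3n/4 = 119.25.
This falls in the class [50, 60): L = 50, F = 110, f = 20, h = 10.
Upper quartile ≈ 50 + ((119.25 − 110) / 20) × 10 = 54.6250

54.6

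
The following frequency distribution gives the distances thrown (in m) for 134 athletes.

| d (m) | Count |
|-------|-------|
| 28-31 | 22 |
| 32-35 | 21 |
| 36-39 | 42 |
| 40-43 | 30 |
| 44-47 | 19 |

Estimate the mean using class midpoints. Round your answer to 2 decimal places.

37.59

Midpoints: 29.5, 33.5, 37.5, 41.5, 45.5
Σfm = 22×29.5 + 21×33.5 + 42×37.5 + 30×41.5 + 19×45.5 = 5037
n = Σf = 134
Mean = 5037 / 134 = 37.5896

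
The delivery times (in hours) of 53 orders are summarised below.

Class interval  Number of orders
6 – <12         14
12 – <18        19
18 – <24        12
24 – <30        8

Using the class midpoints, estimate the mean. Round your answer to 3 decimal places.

Midpoints: 9, 15, 21, 27
Σfm = 14×9 + 19×15 + 12×21 + 8×27 = 879
n = Σf = 53
Mean = 879 / 53 = 16.5849

16.585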